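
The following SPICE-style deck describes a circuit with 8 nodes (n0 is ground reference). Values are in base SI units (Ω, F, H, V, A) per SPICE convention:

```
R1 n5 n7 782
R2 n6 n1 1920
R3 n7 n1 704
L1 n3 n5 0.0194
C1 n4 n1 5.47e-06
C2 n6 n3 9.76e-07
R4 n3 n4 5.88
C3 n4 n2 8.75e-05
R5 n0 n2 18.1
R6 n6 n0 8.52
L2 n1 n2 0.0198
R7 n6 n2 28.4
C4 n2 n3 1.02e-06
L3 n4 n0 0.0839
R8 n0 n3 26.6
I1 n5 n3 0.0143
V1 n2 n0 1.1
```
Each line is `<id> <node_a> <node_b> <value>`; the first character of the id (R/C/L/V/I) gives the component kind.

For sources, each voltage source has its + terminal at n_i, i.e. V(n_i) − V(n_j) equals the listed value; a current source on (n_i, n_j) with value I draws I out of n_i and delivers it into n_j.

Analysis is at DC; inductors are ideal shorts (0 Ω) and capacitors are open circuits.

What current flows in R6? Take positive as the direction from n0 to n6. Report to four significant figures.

Element admittances at DC:
  Y(R1) = 0.001279 S between n5,n7
  Y(R2) = 0.0005208 S between n6,n1
  Y(R3) = 0.001420 S between n7,n1
  L1: short n3↔n5 (DC inductor)
  Y(C1) = 0.000 S between n4,n1
  Y(C2) = 0.000 S between n6,n3
  Y(R4) = 0.1701 S between n3,n4
  Y(C3) = 0.000 S between n4,n2
  Y(R5) = 0.05525 S between n0,n2
  Y(R6) = 0.1174 S between n6,n0
  L2: short n1↔n2 (DC inductor)
  Y(R7) = 0.03521 S between n6,n2
  Y(C4) = 0.000 S between n2,n3
  L3: short n4↔n0 (DC inductor)
  Y(R8) = 0.03759 S between n0,n3
  I1: injects 0.0143 A into n3 (from n5)
  V1: constraint V(n2)−V(n0) = 1.1
Assemble and solve the 11×11 MNA system:
  V(n1)=1.100  V(n2)=1.100  V(n3)=0.003553  V(n4)=0.000  V(n5)=0.003553  V(n6)=0.2567  V(n7)=0.5806
  i(L1)=0.01356  i(L2)=-0.001177  i(L3)=0.0006043  i(V1)=-0.09164

-0.03013 A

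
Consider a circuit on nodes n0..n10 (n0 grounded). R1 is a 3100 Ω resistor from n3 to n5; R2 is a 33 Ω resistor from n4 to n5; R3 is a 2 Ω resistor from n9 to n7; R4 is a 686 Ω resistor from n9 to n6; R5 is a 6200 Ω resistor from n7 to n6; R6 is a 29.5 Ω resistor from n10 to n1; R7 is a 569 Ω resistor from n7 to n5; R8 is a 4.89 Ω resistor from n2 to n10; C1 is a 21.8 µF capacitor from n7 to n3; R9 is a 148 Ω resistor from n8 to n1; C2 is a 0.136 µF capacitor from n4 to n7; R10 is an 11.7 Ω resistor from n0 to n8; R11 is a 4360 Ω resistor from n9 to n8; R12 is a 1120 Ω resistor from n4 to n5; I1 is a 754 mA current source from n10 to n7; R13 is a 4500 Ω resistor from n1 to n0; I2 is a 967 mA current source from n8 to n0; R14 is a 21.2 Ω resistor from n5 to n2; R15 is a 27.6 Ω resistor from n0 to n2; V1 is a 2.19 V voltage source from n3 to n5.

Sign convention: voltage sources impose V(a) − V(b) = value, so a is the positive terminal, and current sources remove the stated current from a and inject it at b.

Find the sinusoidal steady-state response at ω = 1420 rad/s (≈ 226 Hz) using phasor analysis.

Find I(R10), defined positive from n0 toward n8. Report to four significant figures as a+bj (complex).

Apply KCL at each of the 10 non-ground nodes and solve the resulting linear system.
Node n1: branches {R6, R9, R13} → V_1 = -5.873+0.08859j
Node n2: branches {R8, R14, R15} → V_2 = -1.076+0.1219j
Node n3: branches {R1, C1, V1} → V_3 = 16.96+0.2361j
Node n4: branches {R2, C2, R12} → V_4 = 14.91+0.2580j
Node n5: branches {R1, R2, R7, R12, R14, V1} → V_5 = 14.77+0.2361j
Node n6: branches {R4, R5} → V_6 = 18.45-23.54j
Node n7: branches {R3, R5, R7, C1, C2, I1} → V_7 = 18.46-23.55j
Node n8: branches {R9, R10, R11, I2} → V_8 = -10.84-0.05191j
Node n9: branches {R3, R4, R11} → V_9 = 18.44-23.54j
Node n10: branches {R6, R8, I1} → V_10 = -4.921+0.1172j
Source currents: i(V1)=0.7355+0.04650j

0.9267+0.004437j A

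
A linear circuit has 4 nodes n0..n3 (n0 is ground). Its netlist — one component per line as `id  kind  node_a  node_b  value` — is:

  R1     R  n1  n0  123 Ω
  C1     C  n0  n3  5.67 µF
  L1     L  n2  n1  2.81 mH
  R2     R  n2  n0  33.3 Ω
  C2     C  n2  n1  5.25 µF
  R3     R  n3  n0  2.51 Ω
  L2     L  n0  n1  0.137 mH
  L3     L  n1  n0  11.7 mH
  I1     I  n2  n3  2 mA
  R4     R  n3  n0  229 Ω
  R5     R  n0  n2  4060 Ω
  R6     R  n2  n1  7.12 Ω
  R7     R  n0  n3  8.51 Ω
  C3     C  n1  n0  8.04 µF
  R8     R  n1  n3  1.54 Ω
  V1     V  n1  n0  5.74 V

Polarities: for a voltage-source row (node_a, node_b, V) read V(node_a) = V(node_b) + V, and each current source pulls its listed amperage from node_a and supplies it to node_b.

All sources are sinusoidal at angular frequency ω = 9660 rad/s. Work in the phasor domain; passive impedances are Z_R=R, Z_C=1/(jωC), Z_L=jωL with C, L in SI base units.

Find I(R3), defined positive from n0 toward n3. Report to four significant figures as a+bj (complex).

-1.268+0.05936j A

Apply KCL at each of the 3 non-ground nodes and solve the resulting linear system.
Node n1: branches {R1, L1, C2, L2, L3, R6, C3, R8, V1} → V_1 = 5.740+0.000j
Node n2: branches {L1, R2, C2, I1, R5, R6} → V_2 = 4.717+0.08313j
Node n3: branches {C1, R3, I1, R4, R7, R8} → V_3 = 3.181-0.1490j
Source currents: i(V1)=-1.853+3.843j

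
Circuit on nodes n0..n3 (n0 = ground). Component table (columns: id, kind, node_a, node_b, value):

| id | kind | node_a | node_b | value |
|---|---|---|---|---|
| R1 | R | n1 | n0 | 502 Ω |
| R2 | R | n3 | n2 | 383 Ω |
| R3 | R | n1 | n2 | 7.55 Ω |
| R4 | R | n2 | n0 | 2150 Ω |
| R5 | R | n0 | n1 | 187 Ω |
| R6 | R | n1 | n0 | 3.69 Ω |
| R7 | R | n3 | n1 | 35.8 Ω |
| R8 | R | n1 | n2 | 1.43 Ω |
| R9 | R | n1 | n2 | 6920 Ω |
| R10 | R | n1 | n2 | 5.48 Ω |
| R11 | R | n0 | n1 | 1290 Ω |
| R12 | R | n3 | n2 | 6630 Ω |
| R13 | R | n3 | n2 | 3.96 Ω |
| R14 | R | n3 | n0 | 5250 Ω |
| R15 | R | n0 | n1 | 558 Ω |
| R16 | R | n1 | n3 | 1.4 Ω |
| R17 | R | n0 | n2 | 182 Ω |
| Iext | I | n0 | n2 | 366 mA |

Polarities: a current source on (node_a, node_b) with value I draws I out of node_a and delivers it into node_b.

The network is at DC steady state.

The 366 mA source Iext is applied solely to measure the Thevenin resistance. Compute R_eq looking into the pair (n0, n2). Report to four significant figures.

Element admittances at DC:
  Y(R1) = 0.001992 S between n1,n0
  Y(R2) = 0.002611 S between n3,n2
  Y(R3) = 0.1325 S between n1,n2
  Y(R4) = 0.0004651 S between n2,n0
  Y(R5) = 0.005348 S between n0,n1
  Y(R6) = 0.2710 S between n1,n0
  Y(R7) = 0.02793 S between n3,n1
  Y(R8) = 0.6993 S between n1,n2
  Y(R9) = 0.0001445 S between n1,n2
  Y(R10) = 0.1825 S between n1,n2
  Y(R11) = 0.0007752 S between n0,n1
  Y(R12) = 0.0001508 S between n3,n2
  Y(R13) = 0.2525 S between n3,n2
  Y(R14) = 0.0001905 S between n3,n0
  Y(R15) = 0.001792 S between n0,n1
  Y(R16) = 0.7143 S between n1,n3
  Y(R17) = 0.005495 S between n0,n2
  Iext: injects 0.366 A into n2 (from n0)
Assemble and solve the 3×3 MNA system:
  V(n1)=1.269  V(n2)=1.565  V(n3)=1.344

R_eq = 4.276 Ω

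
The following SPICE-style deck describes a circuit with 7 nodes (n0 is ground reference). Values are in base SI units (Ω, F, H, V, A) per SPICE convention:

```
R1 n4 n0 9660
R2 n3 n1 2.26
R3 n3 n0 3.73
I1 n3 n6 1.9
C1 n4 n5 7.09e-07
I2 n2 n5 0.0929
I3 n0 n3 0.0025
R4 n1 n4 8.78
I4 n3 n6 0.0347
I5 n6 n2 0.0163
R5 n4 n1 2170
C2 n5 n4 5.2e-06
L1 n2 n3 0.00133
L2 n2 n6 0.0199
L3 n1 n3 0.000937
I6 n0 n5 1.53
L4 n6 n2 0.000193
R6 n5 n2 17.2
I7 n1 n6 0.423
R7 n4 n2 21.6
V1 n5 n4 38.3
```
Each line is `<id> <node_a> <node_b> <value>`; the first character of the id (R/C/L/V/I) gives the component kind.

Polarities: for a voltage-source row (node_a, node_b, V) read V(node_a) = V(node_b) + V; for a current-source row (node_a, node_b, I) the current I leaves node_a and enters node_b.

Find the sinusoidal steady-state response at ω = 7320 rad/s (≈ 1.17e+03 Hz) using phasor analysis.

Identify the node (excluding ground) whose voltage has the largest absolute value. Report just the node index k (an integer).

Element admittances at ω=7320 rad/s:
  Y(R1) = 0.0001035+0.000j S between n4,n0
  Y(R2) = 0.4425+0.000j S between n3,n1
  Y(R3) = 0.2681+0.000j S between n3,n0
  I1: injects 1.9 A into n6 (from n3)
  Y(C1) = 0.000+0.005190j S between n4,n5
  I2: injects 0.0929 A into n5 (from n2)
  I3: injects 0.0025 A into n3 (from n0)
  Y(R4) = 0.1139+0.000j S between n1,n4
  I4: injects 0.0347 A into n6 (from n3)
  I5: injects 0.0163 A into n2 (from n6)
  Y(R5) = 0.0004608+0.000j S between n4,n1
  Y(C2) = 0.000+0.03806j S between n5,n4
  Y(L1) = 0.000-0.1027j S between n2,n3
  Y(L2) = 0.000-0.006865j S between n2,n6
  Y(L3) = 0.000-0.1458j S between n1,n3
  I6: injects 1.53 A into n5 (from n0)
  Y(L4) = 0.000-0.7078j S between n6,n2
  Y(R6) = 0.05814+0.000j S between n5,n2
  I7: injects 0.423 A into n6 (from n1)
  Y(R7) = 0.04630+0.000j S between n4,n2
  V1: constraint V(n5)−V(n4) = 38.3
Assemble and solve the 7×7 MNA system:
  V(n1)=4.944+3.315j  V(n2)=21.13+32.31j  V(n3)=5.712-0.006621j  V(n4)=9.905+17.15j  V(n5)=48.21+17.15j  V(n6)=21.13+35.59j
  i(V1)=0.04871-0.7751j

5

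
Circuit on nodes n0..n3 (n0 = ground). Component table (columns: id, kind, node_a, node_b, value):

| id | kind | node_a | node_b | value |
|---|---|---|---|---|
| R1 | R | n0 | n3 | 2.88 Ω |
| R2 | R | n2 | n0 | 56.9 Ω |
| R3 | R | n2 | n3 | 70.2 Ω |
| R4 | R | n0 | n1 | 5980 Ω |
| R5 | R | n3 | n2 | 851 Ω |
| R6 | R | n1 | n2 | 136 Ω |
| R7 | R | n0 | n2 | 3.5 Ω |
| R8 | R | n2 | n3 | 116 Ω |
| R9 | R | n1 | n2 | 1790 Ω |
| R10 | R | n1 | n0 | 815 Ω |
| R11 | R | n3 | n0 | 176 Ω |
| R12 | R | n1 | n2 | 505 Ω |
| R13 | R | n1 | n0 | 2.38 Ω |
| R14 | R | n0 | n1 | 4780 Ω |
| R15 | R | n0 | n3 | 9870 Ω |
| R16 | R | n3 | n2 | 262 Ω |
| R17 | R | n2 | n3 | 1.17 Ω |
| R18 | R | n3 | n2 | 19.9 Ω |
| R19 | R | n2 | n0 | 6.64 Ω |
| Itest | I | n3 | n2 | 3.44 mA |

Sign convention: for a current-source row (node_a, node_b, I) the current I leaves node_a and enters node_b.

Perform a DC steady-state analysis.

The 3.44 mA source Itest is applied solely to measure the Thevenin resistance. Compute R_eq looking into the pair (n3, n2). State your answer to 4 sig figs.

Element admittances at DC:
  Y(R1) = 0.3472 S between n0,n3
  Y(R2) = 0.01757 S between n2,n0
  Y(R3) = 0.01425 S between n2,n3
  Y(R4) = 0.0001672 S between n0,n1
  Y(R5) = 0.001175 S between n3,n2
  Y(R6) = 0.007353 S between n1,n2
  Y(R7) = 0.2857 S between n0,n2
  Y(R8) = 0.008621 S between n2,n3
  Y(R9) = 0.0005587 S between n1,n2
  Y(R10) = 0.001227 S between n1,n0
  Y(R11) = 0.005682 S between n3,n0
  Y(R12) = 0.001980 S between n1,n2
  Y(R13) = 0.4202 S between n1,n0
  Y(R14) = 0.0002092 S between n0,n1
  Y(R15) = 0.0001013 S between n0,n3
  Y(R16) = 0.003817 S between n3,n2
  Y(R17) = 0.8547 S between n2,n3
  Y(R18) = 0.05025 S between n3,n2
  Y(R19) = 0.1506 S between n2,n0
  Itest: injects 0.00344 A into n2 (from n3)
Assemble and solve the 3×3 MNA system:
  V(n1)=3.007e-05  V(n2)=0.001312  V(n3)=-0.001723

R_eq = 0.8825 Ω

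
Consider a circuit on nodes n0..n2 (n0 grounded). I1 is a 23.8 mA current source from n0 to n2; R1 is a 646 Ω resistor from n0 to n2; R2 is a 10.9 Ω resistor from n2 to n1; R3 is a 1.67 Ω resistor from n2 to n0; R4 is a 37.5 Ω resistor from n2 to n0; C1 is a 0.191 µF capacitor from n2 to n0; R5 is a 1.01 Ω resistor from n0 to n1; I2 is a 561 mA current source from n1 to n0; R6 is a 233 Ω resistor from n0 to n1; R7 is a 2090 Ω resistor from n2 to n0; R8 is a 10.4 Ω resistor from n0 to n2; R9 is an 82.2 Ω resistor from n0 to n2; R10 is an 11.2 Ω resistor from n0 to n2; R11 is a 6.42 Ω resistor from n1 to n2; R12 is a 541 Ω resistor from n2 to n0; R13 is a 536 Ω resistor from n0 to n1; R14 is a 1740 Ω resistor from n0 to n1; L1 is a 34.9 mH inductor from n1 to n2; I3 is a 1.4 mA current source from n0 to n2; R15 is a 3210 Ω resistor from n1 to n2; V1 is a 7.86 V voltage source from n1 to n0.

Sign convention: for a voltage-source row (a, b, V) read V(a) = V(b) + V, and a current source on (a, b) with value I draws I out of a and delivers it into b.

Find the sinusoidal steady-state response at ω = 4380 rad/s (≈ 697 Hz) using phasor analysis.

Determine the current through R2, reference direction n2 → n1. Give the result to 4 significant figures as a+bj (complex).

MNA unknowns: 2 node voltages V₁..V_2 plus 1 source current (V1)
I1: z[0]−=0.0238, z[2]+=0.0238
R1: Y=0.001548+0.000j on G[0,2]
R2: Y=0.09174+0.000j on G[2,1]
R3: Y=0.5988+0.000j on G[2,0]
R4: Y=0.02667+0.000j on G[2,0]
C1: Y=0.000+0.0008366j on G[2,0]
R5: Y=0.9901+0.000j on G[0,1]
I2: z[1]−=0.561, z[0]+=0.561
R6: Y=0.004292+0.000j on G[0,1]
R7: Y=0.0004785+0.000j on G[2,0]
R8: Y=0.09615+0.000j on G[0,2]
R9: Y=0.01217+0.000j on G[0,2]
R10: Y=0.08929+0.000j on G[0,2]
R11: Y=0.1558+0.000j on G[1,2]
R12: Y=0.001848+0.000j on G[2,0]
R13: Y=0.001866+0.000j on G[0,1]
R14: Y=0.0005747+0.000j on G[0,1]
L1: Y=0.000-0.006542j on G[1,2]
I3: z[0]−=0.0014, z[2]+=0.0014
R15: Y=0.0003115+0.000j on G[1,2]
V1: row V1−V0=7.86, i_V1 at 1,0
solve → V1=7.860+0.000j, V2=1.836-0.03810j
aux → i_V1=-9.889+0.02997j

-0.5527-0.003495j A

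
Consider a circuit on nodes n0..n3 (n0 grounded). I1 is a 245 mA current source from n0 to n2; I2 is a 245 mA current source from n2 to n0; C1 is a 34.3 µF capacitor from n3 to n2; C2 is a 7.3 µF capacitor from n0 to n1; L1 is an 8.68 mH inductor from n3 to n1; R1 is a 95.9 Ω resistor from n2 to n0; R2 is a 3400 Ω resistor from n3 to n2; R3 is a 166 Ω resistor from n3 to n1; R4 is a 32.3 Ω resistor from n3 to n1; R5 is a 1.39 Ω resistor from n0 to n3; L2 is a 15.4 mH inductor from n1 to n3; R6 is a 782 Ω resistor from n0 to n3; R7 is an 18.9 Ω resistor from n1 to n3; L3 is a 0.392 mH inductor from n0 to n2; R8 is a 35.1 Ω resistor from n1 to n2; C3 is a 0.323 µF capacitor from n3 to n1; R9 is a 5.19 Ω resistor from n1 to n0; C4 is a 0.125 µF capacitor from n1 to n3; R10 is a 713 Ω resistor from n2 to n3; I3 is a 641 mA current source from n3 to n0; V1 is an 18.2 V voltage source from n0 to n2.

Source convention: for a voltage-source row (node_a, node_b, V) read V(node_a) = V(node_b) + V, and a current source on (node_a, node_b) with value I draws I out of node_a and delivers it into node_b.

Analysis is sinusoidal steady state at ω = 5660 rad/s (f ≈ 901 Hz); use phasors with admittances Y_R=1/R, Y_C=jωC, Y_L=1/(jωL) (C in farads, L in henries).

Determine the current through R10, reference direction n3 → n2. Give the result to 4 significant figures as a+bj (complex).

Element admittances at ω=5660 rad/s:
  I1: injects 0.245 A into n2 (from n0)
  I2: injects 0.245 A into n0 (from n2)
  Y(C1) = 0.000+0.1941j S between n3,n2
  Y(C2) = 0.000+0.04132j S between n0,n1
  Y(L1) = 0.000-0.02035j S between n3,n1
  Y(R1) = 0.01043+0.000j S between n2,n0
  Y(R2) = 0.0002941+0.000j S between n3,n2
  Y(R3) = 0.006024+0.000j S between n3,n1
  Y(R4) = 0.03096+0.000j S between n3,n1
  Y(R5) = 0.7194+0.000j S between n0,n3
  Y(L2) = 0.000-0.01147j S between n1,n3
  Y(R6) = 0.001279+0.000j S between n0,n3
  Y(R7) = 0.05291+0.000j S between n1,n3
  Y(L3) = 0.000-0.4507j S between n0,n2
  Y(R8) = 0.02849+0.000j S between n1,n2
  Y(C3) = 0.000+0.001828j S between n3,n1
  Y(R9) = 0.1927+0.000j S between n1,n0
  Y(C4) = 0.000+0.0007075j S between n1,n3
  Y(R10) = 0.001403+0.000j S between n2,n3
  I3: injects 0.641 A into n0 (from n3)
  V1: constraint V(n0)−V(n2) = 18.2
Assemble and solve the 4×4 MNA system:
  V(n1)=-2.636-0.8567j  V(n2)=-18.20+0.000j  V(n3)=-1.952-3.953j
  i(V1)=-1.428+5.080j

0.02279-0.005545j A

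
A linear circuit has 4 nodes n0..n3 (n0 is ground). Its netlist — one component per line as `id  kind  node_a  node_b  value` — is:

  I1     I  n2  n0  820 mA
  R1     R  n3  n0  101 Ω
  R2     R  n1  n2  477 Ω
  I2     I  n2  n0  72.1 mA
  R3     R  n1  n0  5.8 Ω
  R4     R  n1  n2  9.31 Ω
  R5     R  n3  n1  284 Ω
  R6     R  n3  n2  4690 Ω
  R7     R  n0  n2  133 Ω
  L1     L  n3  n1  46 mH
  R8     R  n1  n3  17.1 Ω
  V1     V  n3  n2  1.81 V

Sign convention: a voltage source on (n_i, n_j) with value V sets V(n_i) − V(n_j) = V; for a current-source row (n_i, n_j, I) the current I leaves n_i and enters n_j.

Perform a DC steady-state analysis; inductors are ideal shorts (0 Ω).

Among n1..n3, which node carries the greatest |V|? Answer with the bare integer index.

2

Apply KCL at each of the 3 non-ground nodes and solve the resulting linear system.
Node n1: branches {R2, R3, R4, R5, L1, R8} → V_1 = -4.628
Node n2: branches {I1, R2, I2, R4, R6, R7, V1} → V_2 = -6.438
Node n3: branches {R1, R5, R6, L1, R8, V1} → V_3 = -4.628
Source currents: i(L1)=-0.5997, i(V1)=0.6451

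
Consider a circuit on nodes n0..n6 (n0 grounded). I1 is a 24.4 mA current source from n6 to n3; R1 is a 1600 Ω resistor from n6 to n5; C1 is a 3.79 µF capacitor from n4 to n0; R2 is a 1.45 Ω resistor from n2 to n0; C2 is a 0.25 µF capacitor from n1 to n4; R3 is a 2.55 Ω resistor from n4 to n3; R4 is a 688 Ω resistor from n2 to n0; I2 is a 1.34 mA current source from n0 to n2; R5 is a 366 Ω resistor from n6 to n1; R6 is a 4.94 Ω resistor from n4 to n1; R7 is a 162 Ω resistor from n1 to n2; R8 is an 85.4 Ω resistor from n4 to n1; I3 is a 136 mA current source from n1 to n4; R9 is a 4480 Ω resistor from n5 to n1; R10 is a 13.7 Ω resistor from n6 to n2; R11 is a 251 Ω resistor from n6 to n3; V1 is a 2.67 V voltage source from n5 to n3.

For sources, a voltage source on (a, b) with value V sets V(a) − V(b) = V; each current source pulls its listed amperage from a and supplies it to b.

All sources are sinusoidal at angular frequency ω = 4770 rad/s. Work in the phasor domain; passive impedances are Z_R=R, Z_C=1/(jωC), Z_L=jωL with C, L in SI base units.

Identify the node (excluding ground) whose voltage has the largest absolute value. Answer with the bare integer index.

Element admittances at ω=4770 rad/s:
  I1: injects 0.0244 A into n3 (from n6)
  Y(R1) = 0.0006250+0.000j S between n6,n5
  Y(C1) = 0.000+0.01808j S between n4,n0
  Y(R2) = 0.6897+0.000j S between n2,n0
  Y(C2) = 0.000+0.001192j S between n1,n4
  Y(R3) = 0.3922+0.000j S between n4,n3
  Y(R4) = 0.001453+0.000j S between n2,n0
  I2: injects 0.00134 A into n2 (from n0)
  Y(R5) = 0.002732+0.000j S between n6,n1
  Y(R6) = 0.2024+0.000j S between n4,n1
  Y(R7) = 0.006173+0.000j S between n1,n2
  Y(R8) = 0.01171+0.000j S between n4,n1
  I3: injects 0.136 A into n4 (from n1)
  Y(R9) = 0.0002232+0.000j S between n5,n1
  Y(R10) = 0.07299+0.000j S between n6,n2
  Y(R11) = 0.003984+0.000j S between n6,n3
  V1: constraint V(n5)−V(n3) = 2.67
Assemble and solve the 7×7 MNA system:
  V(n1)=0.01229-0.9196j  V(n2)=-0.02316-0.01696j  V(n3)=0.6930-0.9496j  V(n4)=0.6482-0.9596j  V(n5)=3.363-0.9496j  V(n6)=-0.2638-0.1012j
  i(V1)=-0.003015+0.0005370j

5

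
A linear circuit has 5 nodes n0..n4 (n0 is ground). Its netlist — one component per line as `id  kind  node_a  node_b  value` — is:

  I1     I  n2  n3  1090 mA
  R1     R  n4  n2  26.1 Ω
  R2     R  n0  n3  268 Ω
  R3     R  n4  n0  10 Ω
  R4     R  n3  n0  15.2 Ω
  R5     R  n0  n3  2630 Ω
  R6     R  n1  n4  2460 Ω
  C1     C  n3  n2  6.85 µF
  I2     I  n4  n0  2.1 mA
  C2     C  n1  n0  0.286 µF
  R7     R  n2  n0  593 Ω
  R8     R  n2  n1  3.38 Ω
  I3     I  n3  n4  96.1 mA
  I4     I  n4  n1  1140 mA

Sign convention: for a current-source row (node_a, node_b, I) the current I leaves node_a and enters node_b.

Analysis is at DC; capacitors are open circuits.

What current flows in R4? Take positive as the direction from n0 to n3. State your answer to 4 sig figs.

Element admittances at DC:
  I1: injects 1.09 A into n3 (from n2)
  Y(R1) = 0.03831 S between n4,n2
  Y(R2) = 0.003731 S between n0,n3
  Y(R3) = 0.1000 S between n4,n0
  Y(R4) = 0.06579 S between n3,n0
  Y(R5) = 0.0003802 S between n0,n3
  Y(R6) = 0.0004065 S between n1,n4
  Y(C1) = 0.000 S between n3,n2
  I2: injects 0.0021 A into n0 (from n4)
  Y(C2) = 0.000 S between n1,n0
  Y(R7) = 0.001686 S between n2,n0
  Y(R8) = 0.2959 S between n2,n1
  I3: injects 0.0961 A into n4 (from n3)
  I4: injects 1.14 A into n1 (from n4)
Assemble and solve the 4×4 MNA system:
  V(n1)=-4.367  V(n2)=-8.213  V(n3)=14.22  V(n4)=-9.822

-0.9354 A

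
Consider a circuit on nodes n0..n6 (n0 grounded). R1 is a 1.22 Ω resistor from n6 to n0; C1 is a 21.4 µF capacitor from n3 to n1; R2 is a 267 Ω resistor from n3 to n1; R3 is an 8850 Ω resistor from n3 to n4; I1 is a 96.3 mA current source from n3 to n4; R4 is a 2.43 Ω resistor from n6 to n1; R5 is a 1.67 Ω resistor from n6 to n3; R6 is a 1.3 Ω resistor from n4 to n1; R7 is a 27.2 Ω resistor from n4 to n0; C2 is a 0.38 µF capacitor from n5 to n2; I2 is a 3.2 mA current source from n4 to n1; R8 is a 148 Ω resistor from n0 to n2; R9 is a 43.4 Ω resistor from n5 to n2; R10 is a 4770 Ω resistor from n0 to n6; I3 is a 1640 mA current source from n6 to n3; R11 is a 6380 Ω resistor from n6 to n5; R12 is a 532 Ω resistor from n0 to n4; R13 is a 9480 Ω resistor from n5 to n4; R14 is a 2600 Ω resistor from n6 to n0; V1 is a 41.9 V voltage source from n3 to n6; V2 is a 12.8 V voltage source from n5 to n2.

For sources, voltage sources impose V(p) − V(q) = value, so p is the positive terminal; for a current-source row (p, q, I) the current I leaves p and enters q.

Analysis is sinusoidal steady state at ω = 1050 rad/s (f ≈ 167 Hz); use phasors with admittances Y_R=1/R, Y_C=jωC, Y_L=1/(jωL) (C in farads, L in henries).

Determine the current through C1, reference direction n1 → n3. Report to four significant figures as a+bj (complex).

Element admittances at ω=1050 rad/s:
  Y(R1) = 0.8197+0.000j S between n6,n0
  Y(C1) = 0.000+0.02247j S between n3,n1
  Y(R2) = 0.003745+0.000j S between n3,n1
  Y(R3) = 0.0001130+0.000j S between n3,n4
  I1: injects 0.0963 A into n4 (from n3)
  Y(R4) = 0.4115+0.000j S between n6,n1
  Y(R5) = 0.5988+0.000j S between n6,n3
  Y(R6) = 0.7692+0.000j S between n4,n1
  Y(R7) = 0.03676+0.000j S between n4,n0
  Y(C2) = 0.000+0.0003990j S between n5,n2
  I2: injects 0.0032 A into n1 (from n4)
  Y(R8) = 0.006757+0.000j S between n0,n2
  Y(R9) = 0.02304+0.000j S between n5,n2
  Y(R10) = 0.0002096+0.000j S between n0,n6
  I3: injects 1.64 A into n3 (from n6)
  Y(R11) = 0.0001567+0.000j S between n6,n5
  Y(R12) = 0.001880+0.000j S between n0,n4
  Y(R13) = 0.0001055+0.000j S between n5,n4
  Y(R14) = 0.0003846+0.000j S between n6,n0
  V1: constraint V(n3)−V(n6) = 41.9
  V2: constraint V(n5)−V(n2) = 12.8
Assemble and solve the 8×8 MNA system:
  V(n1)=0.6369+1.967j  V(n2)=-0.4679+0.02617j  V(n3)=41.87-0.08844j  V(n4)=0.7289+1.873j  V(n5)=12.33+0.02617j  V(n6)=-0.03049-0.08844j
  i(V1)=-23.75-0.9186j  i(V2)=-0.2981-0.004930j

-0.04619-0.9265j A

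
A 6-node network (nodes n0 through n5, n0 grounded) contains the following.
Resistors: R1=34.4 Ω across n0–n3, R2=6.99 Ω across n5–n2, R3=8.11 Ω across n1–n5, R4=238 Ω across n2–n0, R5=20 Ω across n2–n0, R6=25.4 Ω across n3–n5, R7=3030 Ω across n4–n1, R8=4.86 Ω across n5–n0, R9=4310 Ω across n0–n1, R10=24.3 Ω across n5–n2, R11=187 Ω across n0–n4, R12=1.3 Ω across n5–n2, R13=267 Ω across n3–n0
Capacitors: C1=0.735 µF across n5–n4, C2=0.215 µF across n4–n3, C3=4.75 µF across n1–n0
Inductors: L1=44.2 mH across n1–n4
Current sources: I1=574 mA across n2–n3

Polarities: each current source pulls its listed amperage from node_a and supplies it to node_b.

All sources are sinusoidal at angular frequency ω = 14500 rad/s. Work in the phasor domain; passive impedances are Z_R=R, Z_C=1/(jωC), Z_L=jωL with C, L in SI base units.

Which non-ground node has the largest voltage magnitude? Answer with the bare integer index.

3

Apply KCL at each of the 5 non-ground nodes and solve the resulting linear system.
Node n1: branches {R3, R7, R9, L1, C3} → V_1 = -0.5110+0.4149j
Node n2: branches {R2, R4, R5, R10, R12, I1} → V_2 = -1.279+0.1421j
Node n3: branches {R1, R6, C2, R13, I1} → V_3 = 7.511-0.1956j
Node n4: branches {C1, R7, C2, R11, L1} → V_4 = 1.085+0.5464j
Node n5: branches {R2, R3, C1, R6, R8, R10, R12} → V_5 = -0.7497+0.1501j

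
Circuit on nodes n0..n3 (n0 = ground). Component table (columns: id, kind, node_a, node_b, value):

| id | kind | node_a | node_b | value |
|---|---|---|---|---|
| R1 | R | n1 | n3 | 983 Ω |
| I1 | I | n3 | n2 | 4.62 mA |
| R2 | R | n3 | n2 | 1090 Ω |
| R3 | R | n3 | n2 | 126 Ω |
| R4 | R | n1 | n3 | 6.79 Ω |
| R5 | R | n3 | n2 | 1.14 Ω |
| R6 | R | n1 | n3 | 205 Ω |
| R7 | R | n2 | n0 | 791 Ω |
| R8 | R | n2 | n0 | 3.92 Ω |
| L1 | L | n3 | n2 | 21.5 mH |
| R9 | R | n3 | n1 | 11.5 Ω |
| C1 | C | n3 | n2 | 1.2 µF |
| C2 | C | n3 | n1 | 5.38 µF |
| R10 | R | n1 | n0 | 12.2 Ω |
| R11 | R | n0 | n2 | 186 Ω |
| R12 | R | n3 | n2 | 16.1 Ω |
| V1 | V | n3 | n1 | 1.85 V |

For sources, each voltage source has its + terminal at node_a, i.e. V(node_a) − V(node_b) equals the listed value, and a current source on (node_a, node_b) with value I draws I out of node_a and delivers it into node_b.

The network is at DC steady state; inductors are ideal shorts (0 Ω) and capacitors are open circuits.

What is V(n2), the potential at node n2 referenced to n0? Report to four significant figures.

0.4412 V

Element admittances at DC:
  Y(R1) = 0.001017 S between n1,n3
  I1: injects 0.00462 A into n2 (from n3)
  Y(R2) = 0.0009174 S between n3,n2
  Y(R3) = 0.007937 S between n3,n2
  Y(R4) = 0.1473 S between n1,n3
  Y(R5) = 0.8772 S between n3,n2
  Y(R6) = 0.004878 S between n1,n3
  Y(R7) = 0.001264 S between n2,n0
  Y(R8) = 0.2551 S between n2,n0
  L1: short n3↔n2 (DC inductor)
  Y(R9) = 0.08696 S between n3,n1
  Y(C1) = 0.000 S between n3,n2
  Y(C2) = 0.000 S between n3,n1
  Y(R10) = 0.08197 S between n1,n0
  Y(R11) = 0.005376 S between n0,n2
  Y(R12) = 0.06211 S between n3,n2
  V1: constraint V(n3)−V(n1) = 1.85
Assemble and solve the 5×5 MNA system:
  V(n1)=-1.409  V(n2)=0.4412  V(n3)=0.4412
  i(L1)=0.1109  i(V1)=-0.5597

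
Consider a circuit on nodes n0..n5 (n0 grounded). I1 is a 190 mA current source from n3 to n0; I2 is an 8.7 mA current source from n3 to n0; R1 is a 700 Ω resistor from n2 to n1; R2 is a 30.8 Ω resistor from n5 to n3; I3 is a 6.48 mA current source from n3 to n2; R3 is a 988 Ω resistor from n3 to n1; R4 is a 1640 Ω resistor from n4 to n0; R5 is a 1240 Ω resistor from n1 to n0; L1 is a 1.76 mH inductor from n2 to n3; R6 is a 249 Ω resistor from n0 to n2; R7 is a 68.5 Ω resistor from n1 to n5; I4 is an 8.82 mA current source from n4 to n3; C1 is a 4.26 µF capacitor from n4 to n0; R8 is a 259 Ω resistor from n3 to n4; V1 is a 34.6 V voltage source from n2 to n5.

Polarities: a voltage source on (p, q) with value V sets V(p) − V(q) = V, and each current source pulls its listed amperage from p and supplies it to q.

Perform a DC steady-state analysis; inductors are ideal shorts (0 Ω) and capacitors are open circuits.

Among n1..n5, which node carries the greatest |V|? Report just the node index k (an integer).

Element admittances at DC:
  I1: injects 0.19 A into n0 (from n3)
  I2: injects 0.0087 A into n0 (from n3)
  Y(R1) = 0.001429 S between n2,n1
  Y(R2) = 0.03247 S between n5,n3
  I3: injects 0.00648 A into n2 (from n3)
  Y(R3) = 0.001012 S between n3,n1
  Y(R4) = 0.0006098 S between n4,n0
  Y(R5) = 0.0008065 S between n1,n0
  L1: short n2↔n3 (DC inductor)
  Y(R6) = 0.004016 S between n0,n2
  Y(R7) = 0.01460 S between n1,n5
  I4: injects 0.00882 A into n3 (from n4)
  Y(C1) = 0.000 S between n4,n0
  Y(R8) = 0.003861 S between n3,n4
  V1: constraint V(n2)−V(n5) = 34.6
Assemble and solve the 7×7 MNA system:
  V(n1)=-59.70  V(n2)=-32.88  V(n3)=-32.88  V(n4)=-30.37  V(n5)=-67.48
  i(L1)=1.337  i(V1)=-1.237

5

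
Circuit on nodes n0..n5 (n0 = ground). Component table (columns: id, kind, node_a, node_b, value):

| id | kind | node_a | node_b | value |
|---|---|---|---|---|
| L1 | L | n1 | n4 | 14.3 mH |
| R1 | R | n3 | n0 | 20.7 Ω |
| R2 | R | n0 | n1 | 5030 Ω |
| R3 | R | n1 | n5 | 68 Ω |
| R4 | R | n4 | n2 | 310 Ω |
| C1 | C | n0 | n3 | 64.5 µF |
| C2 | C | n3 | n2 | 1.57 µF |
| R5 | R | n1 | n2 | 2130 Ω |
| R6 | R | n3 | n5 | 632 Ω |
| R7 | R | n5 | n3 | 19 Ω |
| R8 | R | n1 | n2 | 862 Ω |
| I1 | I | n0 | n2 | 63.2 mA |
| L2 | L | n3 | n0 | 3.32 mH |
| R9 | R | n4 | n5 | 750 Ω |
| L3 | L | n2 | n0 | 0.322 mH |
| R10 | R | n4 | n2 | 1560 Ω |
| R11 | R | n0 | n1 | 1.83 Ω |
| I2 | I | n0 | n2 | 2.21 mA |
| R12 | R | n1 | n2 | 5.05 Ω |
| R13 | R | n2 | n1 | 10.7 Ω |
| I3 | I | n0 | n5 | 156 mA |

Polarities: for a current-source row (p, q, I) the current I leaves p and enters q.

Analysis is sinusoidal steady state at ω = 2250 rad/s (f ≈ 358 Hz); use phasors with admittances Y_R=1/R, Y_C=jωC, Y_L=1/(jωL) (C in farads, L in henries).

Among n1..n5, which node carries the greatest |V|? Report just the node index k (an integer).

Apply KCL at each of the 5 non-ground nodes and solve the resulting linear system.
Node n1: branches {L1, R2, R3, R5, R8, R11, R12, R13} → V_1 = 0.07047+0.01443j
Node n2: branches {R4, C2, R5, R8, I1, L3, R10, I2, R12, R13} → V_2 = 0.005210+0.06285j
Node n3: branches {R1, C1, C2, R6, R7, L2} → V_3 = 1.884-0.4536j
Node n4: branches {L1, R4, R9, R10} → V_4 = 0.1035+0.1561j
Node n5: branches {R3, R6, R7, R9, I3} → V_5 = 3.691-0.3440j

5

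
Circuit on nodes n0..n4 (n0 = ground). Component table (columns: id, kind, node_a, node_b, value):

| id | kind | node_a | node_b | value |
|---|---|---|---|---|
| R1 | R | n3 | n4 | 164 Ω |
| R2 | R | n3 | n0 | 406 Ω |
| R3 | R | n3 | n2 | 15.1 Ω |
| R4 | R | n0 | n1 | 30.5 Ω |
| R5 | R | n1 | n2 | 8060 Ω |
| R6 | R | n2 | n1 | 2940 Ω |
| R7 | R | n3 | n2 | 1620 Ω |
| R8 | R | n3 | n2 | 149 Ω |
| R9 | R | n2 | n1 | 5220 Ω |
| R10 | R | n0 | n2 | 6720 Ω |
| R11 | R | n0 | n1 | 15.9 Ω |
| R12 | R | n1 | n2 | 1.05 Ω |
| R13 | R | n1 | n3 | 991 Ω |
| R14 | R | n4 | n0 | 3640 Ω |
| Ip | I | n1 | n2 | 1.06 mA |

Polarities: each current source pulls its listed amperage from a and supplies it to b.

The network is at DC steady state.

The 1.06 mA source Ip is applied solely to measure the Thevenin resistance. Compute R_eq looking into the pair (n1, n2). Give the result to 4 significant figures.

R_eq = 1.045 Ω

MNA unknowns: 4 node voltages V₁..V_4
R1: Y=0.006098 on G[3,4]
R2: Y=0.002463 on G[3,0]
R3: Y=0.06623 on G[3,2]
R4: Y=0.03279 on G[0,1]
R5: Y=0.0001241 on G[1,2]
R6: Y=0.0003401 on G[2,1]
R7: Y=0.0006173 on G[3,2]
R8: Y=0.006711 on G[3,2]
R9: Y=0.0001916 on G[2,1]
R10: Y=0.0001488 on G[0,2]
R11: Y=0.06289 on G[0,1]
R12: Y=0.9524 on G[1,2]
R13: Y=0.001009 on G[1,3]
R14: Y=0.0002747 on G[4,0]
Ip: z[1]−=0.00106, z[2]+=0.00106
solve → V1=-3.087e-05, V2=0.001077, V3=0.001025, V4=0.0009805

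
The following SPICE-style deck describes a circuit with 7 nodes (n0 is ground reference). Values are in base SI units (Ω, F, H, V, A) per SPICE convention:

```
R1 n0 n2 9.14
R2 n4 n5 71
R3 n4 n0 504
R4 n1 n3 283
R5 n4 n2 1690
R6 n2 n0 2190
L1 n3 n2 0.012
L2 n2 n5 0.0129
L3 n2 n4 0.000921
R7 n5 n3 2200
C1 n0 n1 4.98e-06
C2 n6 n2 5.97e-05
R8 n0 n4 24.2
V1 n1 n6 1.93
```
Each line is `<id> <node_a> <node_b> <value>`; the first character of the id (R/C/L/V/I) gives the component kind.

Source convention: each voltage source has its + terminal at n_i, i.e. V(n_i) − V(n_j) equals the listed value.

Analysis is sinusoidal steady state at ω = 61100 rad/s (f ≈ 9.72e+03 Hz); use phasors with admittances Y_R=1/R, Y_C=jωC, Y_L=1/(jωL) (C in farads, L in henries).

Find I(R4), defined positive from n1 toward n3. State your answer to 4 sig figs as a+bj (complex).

0.001237-0.002395j A

MNA unknowns: 6 node voltages V₁..V_6 plus 1 source current (V1)
R1: Y=0.1094+0.000j on G[0,2]
R2: Y=0.01408+0.000j on G[4,5]
R3: Y=0.001984+0.000j on G[4,0]
R4: Y=0.003534+0.000j on G[1,3]
R5: Y=0.0005917+0.000j on G[4,2]
R6: Y=0.0004566+0.000j on G[2,0]
L1: Y=0.000-0.001364j on G[3,2]
L2: Y=0.000-0.001269j on G[2,5]
L3: Y=0.000-0.01777j on G[2,4]
R7: Y=0.0004545+0.000j on G[5,3]
C1: Y=0.000+0.3043j on G[0,1]
C2: Y=0.000+3.648j on G[6,2]
R8: Y=0.04132+0.000j on G[0,4]
V1: row V1−V6=1.93, i_V1 at 1,6
solve → V1=0.2041-0.6964j, V2=-1.710-0.7548j, V3=-0.1459-0.01876j, V4=-0.5560+0.4812j, V5=-0.6577+0.5574j, V6=-1.726-0.6964j
aux → i_V1=-0.2131-0.05970j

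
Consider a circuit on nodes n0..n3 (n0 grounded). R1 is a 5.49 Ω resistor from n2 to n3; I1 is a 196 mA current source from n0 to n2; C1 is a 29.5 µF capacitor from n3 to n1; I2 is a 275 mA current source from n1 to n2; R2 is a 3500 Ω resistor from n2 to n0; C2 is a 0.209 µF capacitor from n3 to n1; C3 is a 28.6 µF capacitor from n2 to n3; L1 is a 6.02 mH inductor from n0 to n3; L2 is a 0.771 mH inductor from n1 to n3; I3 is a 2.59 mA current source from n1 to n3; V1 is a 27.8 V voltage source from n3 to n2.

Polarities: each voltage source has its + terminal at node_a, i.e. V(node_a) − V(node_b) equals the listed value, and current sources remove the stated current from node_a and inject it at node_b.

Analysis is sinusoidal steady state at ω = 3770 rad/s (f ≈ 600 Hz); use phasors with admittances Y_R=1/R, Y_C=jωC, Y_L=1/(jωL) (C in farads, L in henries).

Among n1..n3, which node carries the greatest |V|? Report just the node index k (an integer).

2

Element admittances at ω=3770 rad/s:
  Y(R1) = 0.1821+0.000j S between n2,n3
  I1: injects 0.196 A into n2 (from n0)
  Y(C1) = 0.000+0.1112j S between n3,n1
  I2: injects 0.275 A into n2 (from n1)
  Y(R2) = 0.0002857+0.000j S between n2,n0
  Y(C2) = 0.000+0.0007879j S between n3,n1
  Y(C3) = 0.000+0.1078j S between n2,n3
  Y(L1) = 0.000-0.04406j S between n0,n3
  Y(L2) = 0.000-0.3440j S between n1,n3
  I3: injects 0.00259 A into n3 (from n1)
  V1: constraint V(n3)−V(n2) = 27.8
Assemble and solve the 4×4 MNA system:
  V(n1)=0.03001+3.432j  V(n2)=-27.77+4.628j  V(n3)=0.03001+4.628j
  i(V1)=-5.543-2.996j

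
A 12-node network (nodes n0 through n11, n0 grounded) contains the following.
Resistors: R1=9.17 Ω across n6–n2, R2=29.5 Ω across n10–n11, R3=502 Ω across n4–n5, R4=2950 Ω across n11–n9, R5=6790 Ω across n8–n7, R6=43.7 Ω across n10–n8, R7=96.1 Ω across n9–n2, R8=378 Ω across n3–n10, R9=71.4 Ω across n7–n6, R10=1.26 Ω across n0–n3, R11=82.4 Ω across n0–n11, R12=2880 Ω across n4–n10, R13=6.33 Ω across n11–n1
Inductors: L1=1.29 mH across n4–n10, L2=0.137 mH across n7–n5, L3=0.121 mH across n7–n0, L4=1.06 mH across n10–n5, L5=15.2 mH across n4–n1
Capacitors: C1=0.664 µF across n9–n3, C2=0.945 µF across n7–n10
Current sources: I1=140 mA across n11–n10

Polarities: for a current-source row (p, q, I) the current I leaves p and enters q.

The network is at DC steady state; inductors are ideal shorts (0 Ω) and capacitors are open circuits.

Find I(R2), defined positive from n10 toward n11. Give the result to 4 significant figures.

Apply KCL at each of the 11 non-ground nodes and solve the resulting linear system.
Node n1: branches {L5, R13} → V_1 = 0.000
Node n2: branches {R1, R7} → V_2 = -0.01766
Node n3: branches {C1, R8, R10} → V_3 = 0.000
Node n4: branches {L1, R3, L5, R12} → V_4 = 0.000
Node n5: branches {R3, L2, L4} → V_5 = 0.000
Node n6: branches {R1, R9} → V_6 = -0.01565
Node n7: branches {R5, L2, L3, R9, C2} → V_7 = 0.000
Node n8: branches {R5, R6} → V_8 = 0.000
Node n9: branches {R4, C1, R7} → V_9 = -0.03871
Node n10: branches {R2, L1, R6, R8, L4, R12, C2, I1} → V_10 = 0.000
Node n11: branches {R2, R4, R11, R13, I1} → V_11 = -0.6852
Source currents: i(L1)=-0.1082, i(L2)=-0.008534, i(L3)=0.008315, i(L4)=0.008534, i(L5)=0.1082

0.02323 A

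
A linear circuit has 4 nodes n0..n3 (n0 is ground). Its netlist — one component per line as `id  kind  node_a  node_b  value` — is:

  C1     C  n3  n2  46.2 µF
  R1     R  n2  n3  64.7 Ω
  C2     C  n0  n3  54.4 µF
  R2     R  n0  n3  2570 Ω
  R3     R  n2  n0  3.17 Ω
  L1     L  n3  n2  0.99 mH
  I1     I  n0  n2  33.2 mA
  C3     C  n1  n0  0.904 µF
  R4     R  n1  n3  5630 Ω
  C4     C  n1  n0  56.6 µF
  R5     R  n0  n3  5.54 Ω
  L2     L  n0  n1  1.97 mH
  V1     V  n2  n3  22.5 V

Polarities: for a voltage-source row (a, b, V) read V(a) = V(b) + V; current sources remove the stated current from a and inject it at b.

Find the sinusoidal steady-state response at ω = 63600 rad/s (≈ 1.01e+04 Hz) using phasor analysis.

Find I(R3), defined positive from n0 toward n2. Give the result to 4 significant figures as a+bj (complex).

MNA unknowns: 3 node voltages V₁..V_3 plus 1 source current (V1)
C1: Y=0.000+2.938j on G[3,2]
R1: Y=0.01546+0.000j on G[2,3]
C2: Y=0.000+3.460j on G[0,3]
R2: Y=0.0003891+0.000j on G[0,3]
R3: Y=0.3155+0.000j on G[2,0]
L1: Y=0.000-0.01588j on G[3,2]
I1: z[0]−=0.0332, z[2]+=0.0332
C3: Y=0.000+0.05749j on G[1,0]
R4: Y=0.0001776+0.000j on G[1,3]
C4: Y=0.000+3.600j on G[1,0]
R5: Y=0.1805+0.000j on G[0,3]
L2: Y=0.000-0.007981j on G[0,1]
V1: row V2−V3=22.5, i_V1 at 2,3
solve → V1=9.738e-05+1.398e-05j, V2=22.21+2.001j, V3=-0.2871+2.001j
aux → i_V1=-7.322-66.39j

-7.007-0.6311j A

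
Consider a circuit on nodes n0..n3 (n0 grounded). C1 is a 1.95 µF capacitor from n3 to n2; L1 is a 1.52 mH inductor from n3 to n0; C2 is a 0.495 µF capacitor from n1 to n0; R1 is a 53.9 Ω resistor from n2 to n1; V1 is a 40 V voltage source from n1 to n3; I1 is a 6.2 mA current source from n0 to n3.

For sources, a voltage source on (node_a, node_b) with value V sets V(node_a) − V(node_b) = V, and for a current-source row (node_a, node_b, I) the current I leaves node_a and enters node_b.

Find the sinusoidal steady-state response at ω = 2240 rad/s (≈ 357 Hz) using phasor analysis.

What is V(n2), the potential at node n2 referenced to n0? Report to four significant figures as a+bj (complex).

38.05-8.902j V

MNA unknowns: 3 node voltages V₁..V_3 plus 1 source current (V1)
C1: Y=0.000+0.004368j on G[3,2]
L1: Y=0.000-0.2937j on G[3,0]
C2: Y=0.000+0.001109j on G[1,0]
R1: Y=0.01855+0.000j on G[2,1]
V1: row V1−V3=40, i_V1 at 1,3
I1: z[0]−=0.0062, z[3]+=0.0062
solve → V1=40.15+0.02119j, V2=38.05-8.902j, V3=0.1516+0.02119j
aux → i_V1=-0.03895-0.2101j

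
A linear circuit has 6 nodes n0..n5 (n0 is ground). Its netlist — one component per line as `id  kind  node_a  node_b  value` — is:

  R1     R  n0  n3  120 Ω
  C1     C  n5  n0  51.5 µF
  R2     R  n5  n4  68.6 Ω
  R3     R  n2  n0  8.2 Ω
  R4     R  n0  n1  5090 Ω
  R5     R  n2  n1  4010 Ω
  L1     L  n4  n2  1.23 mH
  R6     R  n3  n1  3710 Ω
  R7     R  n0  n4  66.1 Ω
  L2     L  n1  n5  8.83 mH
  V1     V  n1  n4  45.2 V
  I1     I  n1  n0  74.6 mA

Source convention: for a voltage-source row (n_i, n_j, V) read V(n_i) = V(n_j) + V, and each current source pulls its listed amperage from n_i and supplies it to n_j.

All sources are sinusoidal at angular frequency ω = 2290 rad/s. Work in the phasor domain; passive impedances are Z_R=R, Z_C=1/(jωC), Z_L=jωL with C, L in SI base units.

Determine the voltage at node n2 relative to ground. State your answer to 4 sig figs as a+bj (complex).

Element admittances at ω=2290 rad/s:
  Y(R1) = 0.008333+0.000j S between n0,n3
  Y(C1) = 0.000+0.1179j S between n5,n0
  Y(R2) = 0.01458+0.000j S between n5,n4
  Y(R3) = 0.1220+0.000j S between n2,n0
  Y(R4) = 0.0001965+0.000j S between n0,n1
  Y(R5) = 0.0002494+0.000j S between n2,n1
  Y(L1) = 0.000-0.3550j S between n4,n2
  Y(R6) = 0.0002695+0.000j S between n3,n1
  Y(R7) = 0.01513+0.000j S between n0,n4
  Y(L2) = 0.000-0.04945j S between n1,n5
  V1: constraint V(n1)−V(n4) = 45.2
  I1: injects 0.0746 A into n0 (from n1)
Assemble and solve the 6×6 MNA system:
  V(n1)=31.26+12.60j  V(n2)=-8.590+15.58j  V(n3)=0.9793+0.3949j  V(n4)=-13.94+12.60j  V(n5)=-17.78-9.917j
  i(V1)=-1.213+2.420j

-8.590+15.58j V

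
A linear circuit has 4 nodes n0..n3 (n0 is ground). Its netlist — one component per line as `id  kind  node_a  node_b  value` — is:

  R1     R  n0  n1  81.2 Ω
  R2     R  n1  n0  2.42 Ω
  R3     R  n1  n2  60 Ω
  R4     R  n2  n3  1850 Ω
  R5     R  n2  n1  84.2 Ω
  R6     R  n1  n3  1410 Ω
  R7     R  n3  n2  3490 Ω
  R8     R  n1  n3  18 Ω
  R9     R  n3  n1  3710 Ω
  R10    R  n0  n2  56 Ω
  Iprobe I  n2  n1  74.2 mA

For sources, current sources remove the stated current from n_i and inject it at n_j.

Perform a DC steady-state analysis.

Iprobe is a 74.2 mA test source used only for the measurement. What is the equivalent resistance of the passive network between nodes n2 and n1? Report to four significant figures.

Apply KCL at each of the 3 non-ground nodes and solve the resulting linear system.
Node n1: branches {R1, R2, R3, R5, R6, R8, R9, Iprobe} → V_1 = 0.06427
Node n2: branches {R3, R4, R5, R7, R10, Iprobe} → V_2 = -1.532
Node n3: branches {R4, R6, R7, R8, R9} → V_3 = 0.04126

R_eq = 21.51 Ω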